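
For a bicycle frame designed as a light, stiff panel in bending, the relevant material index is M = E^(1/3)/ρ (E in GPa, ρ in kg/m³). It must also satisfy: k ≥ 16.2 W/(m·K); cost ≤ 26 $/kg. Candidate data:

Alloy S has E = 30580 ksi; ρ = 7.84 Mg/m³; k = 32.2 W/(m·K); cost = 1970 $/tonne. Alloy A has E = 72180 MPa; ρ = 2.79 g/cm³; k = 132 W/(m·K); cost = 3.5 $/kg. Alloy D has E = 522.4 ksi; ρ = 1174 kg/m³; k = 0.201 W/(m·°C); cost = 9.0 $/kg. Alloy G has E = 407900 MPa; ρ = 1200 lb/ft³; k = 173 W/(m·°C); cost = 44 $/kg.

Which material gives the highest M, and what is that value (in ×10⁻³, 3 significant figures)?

alloy A, M = 1.49×10⁻³

Screen on constraints: k ≥ 16.2 W/(m·K); cost ≤ 26 $/kg. Survivors: alloy S, alloy A.
In SI units:
  alloy S: E = 210.8 GPa, ρ = 7840 kg/m³
  alloy A: E = 72.18 GPa, ρ = 2790 kg/m³
  alloy A: M = 1.49×10⁻³
  alloy S: M = 0.759×10⁻³
Alloy A has the largest M.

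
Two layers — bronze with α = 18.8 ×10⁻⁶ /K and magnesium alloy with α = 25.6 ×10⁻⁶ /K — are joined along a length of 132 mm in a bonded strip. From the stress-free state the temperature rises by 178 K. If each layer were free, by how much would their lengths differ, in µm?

160 µm

Δα = |18.8 − 25.6|×10⁻⁶/K = 6.80×10⁻⁶/K.
ΔL_mismatch = Δα·L·ΔT = 6.80×10⁻⁶ × 132.0 mm × 178.0 K = 160 µm.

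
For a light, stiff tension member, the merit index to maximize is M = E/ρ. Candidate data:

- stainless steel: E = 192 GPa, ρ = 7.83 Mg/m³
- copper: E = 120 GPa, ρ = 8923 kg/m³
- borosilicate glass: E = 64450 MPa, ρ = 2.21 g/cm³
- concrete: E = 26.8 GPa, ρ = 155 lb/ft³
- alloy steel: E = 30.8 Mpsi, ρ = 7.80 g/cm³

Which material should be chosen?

After converting to SI:
  stainless steel: E = 192.0 GPa, ρ = 7830 kg/m³
  copper: E = 120.0 GPa, ρ = 8923 kg/m³
  borosilicate glass: E = 64.45 GPa, ρ = 2210 kg/m³
  concrete: E = 26.80 GPa, ρ = 2483 kg/m³
  alloy steel: E = 212.4 GPa, ρ = 7800 kg/m³
  borosilicate glass: M = 29.2 MN·m/kg
  alloy steel: M = 27.2 MN·m/kg
  stainless steel: M = 24.5 MN·m/kg
  copper: M = 13.4 MN·m/kg
  concrete: M = 10.8 MN·m/kg
Highest index: borosilicate glass.

borosilicate glass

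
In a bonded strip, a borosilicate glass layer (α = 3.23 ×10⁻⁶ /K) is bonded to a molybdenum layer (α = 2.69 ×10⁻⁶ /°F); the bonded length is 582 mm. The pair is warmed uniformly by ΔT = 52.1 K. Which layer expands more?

molybdenum: α = 2.69×10⁻⁶/°F × 9/5 = 4.84×10⁻⁶/K.
α(borosilicate glass) = 3.23×10⁻⁶/K vs α(molybdenum) = 4.84×10⁻⁶/K.
Higher α expands more for the same ΔT: molybdenum.

molybdenum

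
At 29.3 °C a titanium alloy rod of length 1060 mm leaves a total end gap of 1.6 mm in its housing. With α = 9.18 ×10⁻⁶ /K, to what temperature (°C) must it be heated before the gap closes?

194 °C

α·L₀·ΔT = 1.6 mm ⇒ ΔT = 1.6 / (9.18×10⁻⁶ × 1060.0) = 164.4 K.
T = 29.3 + 164.4 = 193.7 °C.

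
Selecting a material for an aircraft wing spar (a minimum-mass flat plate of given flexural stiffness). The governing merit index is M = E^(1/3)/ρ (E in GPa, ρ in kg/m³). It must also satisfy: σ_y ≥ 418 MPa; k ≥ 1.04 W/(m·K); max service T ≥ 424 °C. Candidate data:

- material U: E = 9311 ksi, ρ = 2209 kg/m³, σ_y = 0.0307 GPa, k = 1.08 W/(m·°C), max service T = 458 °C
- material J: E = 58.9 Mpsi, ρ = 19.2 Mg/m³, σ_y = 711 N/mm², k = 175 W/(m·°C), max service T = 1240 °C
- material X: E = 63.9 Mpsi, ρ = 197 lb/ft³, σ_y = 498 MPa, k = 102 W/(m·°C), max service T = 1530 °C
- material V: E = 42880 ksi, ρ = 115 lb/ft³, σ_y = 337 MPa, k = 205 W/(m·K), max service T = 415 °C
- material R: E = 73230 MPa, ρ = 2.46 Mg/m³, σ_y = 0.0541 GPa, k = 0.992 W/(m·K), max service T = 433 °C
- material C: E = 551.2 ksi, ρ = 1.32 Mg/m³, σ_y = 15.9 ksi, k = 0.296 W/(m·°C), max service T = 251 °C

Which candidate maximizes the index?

material X

Screen on constraints: σ_y ≥ 418 MPa; k ≥ 1.04 W/(m·K); max service T ≥ 424 °C. Survivors: material J, material X.
Convert each candidate to consistent units, then evaluate M:
  material J: E = 406.1 GPa, ρ = 19200 kg/m³
  material X: E = 440.6 GPa, ρ = 3156 kg/m³
  material X: M = 2.41×10⁻³
  material J: M = 0.386×10⁻³
Material X has the largest M.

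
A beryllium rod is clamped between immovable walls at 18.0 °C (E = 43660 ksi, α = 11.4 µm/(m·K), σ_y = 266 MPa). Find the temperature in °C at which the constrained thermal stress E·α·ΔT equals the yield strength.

E = 43660 ksi = 301.0 GPa.
E·α·ΔT = 266.0 MPa ⇒ ΔT = 266.0 / (301.0×10³ × 11.4×10⁻⁶) = 77.51 K.
T = 18.0 + 77.51 = 95.51 °C.

95.5 °C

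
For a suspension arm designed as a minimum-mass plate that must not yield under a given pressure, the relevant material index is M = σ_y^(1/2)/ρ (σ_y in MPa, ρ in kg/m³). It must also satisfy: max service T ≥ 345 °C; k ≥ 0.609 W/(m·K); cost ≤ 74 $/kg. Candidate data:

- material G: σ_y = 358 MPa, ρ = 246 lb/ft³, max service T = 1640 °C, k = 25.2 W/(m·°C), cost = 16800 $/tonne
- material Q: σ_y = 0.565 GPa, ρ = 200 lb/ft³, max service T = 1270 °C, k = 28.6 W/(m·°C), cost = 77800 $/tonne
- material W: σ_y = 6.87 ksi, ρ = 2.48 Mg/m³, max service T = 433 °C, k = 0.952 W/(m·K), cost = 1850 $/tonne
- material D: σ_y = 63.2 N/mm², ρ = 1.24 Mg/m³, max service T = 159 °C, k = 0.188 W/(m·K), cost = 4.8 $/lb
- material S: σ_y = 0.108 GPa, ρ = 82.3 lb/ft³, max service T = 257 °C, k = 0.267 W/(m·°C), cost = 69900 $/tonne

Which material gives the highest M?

Screen on constraints: max service T ≥ 345 °C; k ≥ 0.609 W/(m·K); cost ≤ 74 $/kg. Survivors: material G, material W.
Putting every candidate on a common basis:
  material G: σ_y = 358.0 MPa, ρ = 3941 kg/m³
  material W: σ_y = 47.37 MPa, ρ = 2480 kg/m³
  material G: M = 4.80×10⁻³
  material W: M = 2.78×10⁻³
Highest index: material G.

material G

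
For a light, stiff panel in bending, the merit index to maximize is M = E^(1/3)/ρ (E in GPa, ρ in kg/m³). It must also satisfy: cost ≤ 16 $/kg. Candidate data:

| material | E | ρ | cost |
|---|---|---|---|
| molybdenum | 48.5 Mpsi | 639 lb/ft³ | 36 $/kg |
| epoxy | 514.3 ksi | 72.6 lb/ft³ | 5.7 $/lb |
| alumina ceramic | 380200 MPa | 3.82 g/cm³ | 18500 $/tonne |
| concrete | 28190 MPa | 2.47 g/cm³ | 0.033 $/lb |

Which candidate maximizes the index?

Screen on constraints: cost ≤ 16 $/kg. Survivors: epoxy, concrete.
Convert each candidate to consistent units, then evaluate M:
  epoxy: E = 3.546 GPa, ρ = 1163 kg/m³
  concrete: E = 28.19 GPa, ρ = 2470 kg/m³
  epoxy: M = 1.31×10⁻³
  concrete: M = 1.23×10⁻³
Highest index: epoxy.

epoxy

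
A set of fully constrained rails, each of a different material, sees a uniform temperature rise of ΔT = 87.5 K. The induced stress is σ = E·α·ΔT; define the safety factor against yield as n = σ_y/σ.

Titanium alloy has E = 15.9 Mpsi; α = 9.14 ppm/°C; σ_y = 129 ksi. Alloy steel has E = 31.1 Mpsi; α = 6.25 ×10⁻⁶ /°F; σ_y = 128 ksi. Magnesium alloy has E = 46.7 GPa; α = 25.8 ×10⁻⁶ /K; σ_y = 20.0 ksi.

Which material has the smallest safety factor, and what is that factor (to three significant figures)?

With everything in SI (GPa, ×10⁻⁶/K, MPa):
  titanium alloy: E = 109.6, α = 9.14, σ_y = 889.4 → σ = 87.7 MPa, n = 10.1
  alloy steel: E = 214.4, α = 11.2, σ_y = 882.5 → σ = 211 MPa, n = 4.18
  magnesium alloy: E = 46.70, α = 25.8, σ_y = 137.9 → σ = 105 MPa, n = 1.31
Magnesium alloy has the lowest safety factor, n = 1.31.

magnesium alloy, n = 1.31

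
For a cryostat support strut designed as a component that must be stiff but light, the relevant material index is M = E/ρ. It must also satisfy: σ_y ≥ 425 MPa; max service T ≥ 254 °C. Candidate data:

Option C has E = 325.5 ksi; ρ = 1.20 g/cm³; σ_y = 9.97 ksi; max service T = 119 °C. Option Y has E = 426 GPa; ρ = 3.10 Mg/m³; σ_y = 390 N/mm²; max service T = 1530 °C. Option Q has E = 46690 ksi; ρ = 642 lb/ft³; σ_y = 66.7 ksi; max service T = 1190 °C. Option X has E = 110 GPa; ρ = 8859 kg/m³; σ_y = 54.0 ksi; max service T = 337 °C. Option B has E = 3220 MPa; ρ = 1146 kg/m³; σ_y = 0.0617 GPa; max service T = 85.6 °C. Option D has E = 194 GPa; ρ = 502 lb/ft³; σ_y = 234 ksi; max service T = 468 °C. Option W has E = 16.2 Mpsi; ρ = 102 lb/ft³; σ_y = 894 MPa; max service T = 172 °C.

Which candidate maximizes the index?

option Q

Screen on constraints: σ_y ≥ 425 MPa; max service T ≥ 254 °C. Survivors: option Q, option D.
Putting every candidate on a common basis:
  option Q: E = 321.9 GPa, ρ = 10280 kg/m³
  option D: E = 194.0 GPa, ρ = 8041 kg/m³
  option Q: M = 31.3 MN·m/kg
  option D: M = 24.1 MN·m/kg
Option Q ranks first.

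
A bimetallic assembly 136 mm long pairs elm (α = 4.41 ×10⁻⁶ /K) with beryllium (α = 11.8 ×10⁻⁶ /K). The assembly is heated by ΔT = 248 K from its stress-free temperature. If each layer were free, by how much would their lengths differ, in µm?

249 µm

Δα = |4.41 − 11.8|×10⁻⁶/K = 7.39×10⁻⁶/K.
ΔL_mismatch = Δα·L·ΔT = 7.39×10⁻⁶ × 136.0 mm × 248.0 K = 249 µm.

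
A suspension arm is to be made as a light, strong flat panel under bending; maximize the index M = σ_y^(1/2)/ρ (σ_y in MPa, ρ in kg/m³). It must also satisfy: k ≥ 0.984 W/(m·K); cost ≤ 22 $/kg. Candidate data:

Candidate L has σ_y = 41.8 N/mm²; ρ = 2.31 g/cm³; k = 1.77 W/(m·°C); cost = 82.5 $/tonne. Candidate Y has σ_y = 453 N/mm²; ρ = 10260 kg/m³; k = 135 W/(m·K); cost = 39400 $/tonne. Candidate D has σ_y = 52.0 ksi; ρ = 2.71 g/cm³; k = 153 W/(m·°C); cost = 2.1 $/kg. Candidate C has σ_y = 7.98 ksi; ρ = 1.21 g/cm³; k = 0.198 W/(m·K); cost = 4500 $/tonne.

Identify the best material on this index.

Screen on constraints: k ≥ 0.984 W/(m·K); cost ≤ 22 $/kg. Survivors: candidate L, candidate D.
Normalizing units and computing the index:
  candidate L: σ_y = 41.80 MPa, ρ = 2310 kg/m³
  candidate D: σ_y = 358.5 MPa, ρ = 2710 kg/m³
  candidate D: M = 6.99×10⁻³
  candidate L: M = 2.80×10⁻³
Candidate D ranks first.

candidate D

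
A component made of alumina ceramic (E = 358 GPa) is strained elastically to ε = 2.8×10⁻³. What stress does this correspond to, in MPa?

σ = E·ε = 358000 MPa × 2.8×10⁻³ = 1000 MPa.

1000 MPa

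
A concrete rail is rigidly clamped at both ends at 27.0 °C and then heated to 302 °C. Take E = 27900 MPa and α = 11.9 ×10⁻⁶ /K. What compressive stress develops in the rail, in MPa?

E = 27900 MPa = 27.90 GPa.
ΔT = 275.0 K. Constrained thermal stress σ = E·α·ΔT = 27.90×10³ MPa × 11.9×10⁻⁶ × 275.0 = 91.3 MPa (compressive).

91.3 MPa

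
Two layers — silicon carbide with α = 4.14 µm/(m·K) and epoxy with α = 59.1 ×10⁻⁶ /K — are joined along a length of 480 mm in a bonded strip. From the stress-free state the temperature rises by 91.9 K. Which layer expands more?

α(silicon carbide) = 4.14×10⁻⁶/K vs α(epoxy) = 59.1×10⁻⁶/K.
Higher α expands more for the same ΔT: epoxy.

epoxy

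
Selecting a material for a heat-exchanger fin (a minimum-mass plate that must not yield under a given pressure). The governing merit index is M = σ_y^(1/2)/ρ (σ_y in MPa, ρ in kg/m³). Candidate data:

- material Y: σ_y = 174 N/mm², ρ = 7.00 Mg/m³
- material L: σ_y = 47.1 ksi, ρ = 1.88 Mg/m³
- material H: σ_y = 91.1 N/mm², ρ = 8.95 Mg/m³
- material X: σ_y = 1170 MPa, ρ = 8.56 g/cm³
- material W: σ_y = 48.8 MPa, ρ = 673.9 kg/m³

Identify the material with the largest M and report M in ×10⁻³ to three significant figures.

In SI units:
  material Y: σ_y = 174.0 MPa, ρ = 7000 kg/m³
  material L: σ_y = 324.7 MPa, ρ = 1880 kg/m³
  material H: σ_y = 91.10 MPa, ρ = 8950 kg/m³
  material X: σ_y = 1170 MPa, ρ = 8560 kg/m³
  material W: σ_y = 48.80 MPa, ρ = 673.9 kg/m³
  material W: M = 10.4×10⁻³
  material L: M = 9.59×10⁻³
  material X: M = 4.00×10⁻³
  material Y: M = 1.88×10⁻³
  material H: M = 1.07×10⁻³
Highest index: material W.

material W, M = 10.4×10⁻³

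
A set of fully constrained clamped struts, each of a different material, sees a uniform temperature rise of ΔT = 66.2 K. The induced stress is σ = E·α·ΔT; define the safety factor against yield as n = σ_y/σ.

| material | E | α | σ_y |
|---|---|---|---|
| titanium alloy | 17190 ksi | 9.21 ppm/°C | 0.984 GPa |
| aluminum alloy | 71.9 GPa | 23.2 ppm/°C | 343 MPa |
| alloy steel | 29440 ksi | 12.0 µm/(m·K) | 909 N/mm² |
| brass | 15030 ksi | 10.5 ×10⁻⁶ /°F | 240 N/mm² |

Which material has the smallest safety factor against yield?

Converting E to GPa, α to ×10⁻⁶/K, σ_y to MPa, then σ and n for each:
  titanium alloy: E = 118.5, α = 9.21, σ_y = 984.0 → σ = 72.3 MPa, n = 13.6
  aluminum alloy: E = 71.90, α = 23.2, σ_y = 343.0 → σ = 110 MPa, n = 3.11
  alloy steel: E = 203.0, α = 12.0, σ_y = 909.0 → σ = 161 MPa, n = 5.64
  brass: E = 103.6, α = 18.9, σ_y = 240.0 → σ = 130 MPa, n = 1.85
Brass has the lowest safety factor, n = 1.85.

brass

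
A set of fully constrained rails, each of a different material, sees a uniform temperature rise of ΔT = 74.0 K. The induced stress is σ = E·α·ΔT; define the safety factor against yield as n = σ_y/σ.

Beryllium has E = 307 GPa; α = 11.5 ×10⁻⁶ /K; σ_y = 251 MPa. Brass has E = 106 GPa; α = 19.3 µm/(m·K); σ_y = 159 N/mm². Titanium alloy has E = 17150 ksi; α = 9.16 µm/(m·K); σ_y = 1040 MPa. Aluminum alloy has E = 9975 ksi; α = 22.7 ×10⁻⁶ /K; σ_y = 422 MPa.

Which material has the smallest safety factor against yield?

Converting E to GPa, α to ×10⁻⁶/K, σ_y to MPa, then σ and n for each:
  beryllium: E = 307.0, α = 11.5, σ_y = 251.0 → σ = 261 MPa, n = 0.961
  brass: E = 106.0, α = 19.3, σ_y = 159.0 → σ = 151 MPa, n = 1.05
  titanium alloy: E = 118.2, α = 9.16, σ_y = 1040 → σ = 80.2 MPa, n = 13.0
  aluminum alloy: E = 68.78, α = 22.7, σ_y = 422.0 → σ = 116 MPa, n = 3.65
The minimum is beryllium at n = 0.961.

beryllium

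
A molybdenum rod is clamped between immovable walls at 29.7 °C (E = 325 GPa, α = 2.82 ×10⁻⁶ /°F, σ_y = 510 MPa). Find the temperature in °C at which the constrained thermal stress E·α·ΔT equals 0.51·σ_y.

α = 2.82×10⁻⁶/°F × 9/5 = 5.08×10⁻⁶/K.
E·α·ΔT = 260.1 MPa ⇒ ΔT = 260.1 / (325.0×10³ × 5.08×10⁻⁶) = 157.7 K.
T = 29.7 + 157.7 = 187.4 °C.

187 °C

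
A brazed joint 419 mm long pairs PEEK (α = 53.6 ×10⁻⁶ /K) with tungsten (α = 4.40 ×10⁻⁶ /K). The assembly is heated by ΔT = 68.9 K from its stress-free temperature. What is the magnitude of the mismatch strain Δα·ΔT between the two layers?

3.39×10⁻³

Δα = |53.6 − 4.40|×10⁻⁶/K = 49.2×10⁻⁶/K.
Mismatch strain = Δα·ΔT = 49.2×10⁻⁶ × 68.9 = 3.39×10⁻³.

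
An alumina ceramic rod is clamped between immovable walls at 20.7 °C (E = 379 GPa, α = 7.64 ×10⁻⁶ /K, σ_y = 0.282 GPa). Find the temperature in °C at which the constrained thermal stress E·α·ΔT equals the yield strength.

118 °C

σ_y = 0.282 GPa = 282.0 MPa.
E·α·ΔT = 282.0 MPa ⇒ ΔT = 282.0 / (379.0×10³ × 7.64×10⁻⁶) = 97.39 K.
T = 20.7 + 97.39 = 118.1 °C.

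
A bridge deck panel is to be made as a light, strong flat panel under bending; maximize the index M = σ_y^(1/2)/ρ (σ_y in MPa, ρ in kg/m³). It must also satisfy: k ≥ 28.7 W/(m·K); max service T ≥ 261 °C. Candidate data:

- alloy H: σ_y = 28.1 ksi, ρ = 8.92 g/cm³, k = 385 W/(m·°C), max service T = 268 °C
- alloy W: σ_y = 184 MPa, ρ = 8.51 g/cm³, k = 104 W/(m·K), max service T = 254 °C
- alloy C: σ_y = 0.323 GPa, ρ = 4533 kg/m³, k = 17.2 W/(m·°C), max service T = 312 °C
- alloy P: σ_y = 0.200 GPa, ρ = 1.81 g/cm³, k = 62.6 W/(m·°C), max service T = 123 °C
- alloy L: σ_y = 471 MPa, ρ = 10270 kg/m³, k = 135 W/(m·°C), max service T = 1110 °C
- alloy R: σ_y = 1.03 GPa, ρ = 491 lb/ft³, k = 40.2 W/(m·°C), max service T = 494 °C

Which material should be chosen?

Screen on constraints: k ≥ 28.7 W/(m·K); max service T ≥ 261 °C. Survivors: alloy H, alloy L, alloy R.
Putting every candidate on a common basis:
  alloy H: σ_y = 193.7 MPa, ρ = 8920 kg/m³
  alloy L: σ_y = 471.0 MPa, ρ = 10270 kg/m³
  alloy R: σ_y = 1030 MPa, ρ = 7865 kg/m³
  alloy R: M = 4.08×10⁻³
  alloy L: M = 2.11×10⁻³
  alloy H: M = 1.56×10⁻³
Alloy R ranks first.

alloy R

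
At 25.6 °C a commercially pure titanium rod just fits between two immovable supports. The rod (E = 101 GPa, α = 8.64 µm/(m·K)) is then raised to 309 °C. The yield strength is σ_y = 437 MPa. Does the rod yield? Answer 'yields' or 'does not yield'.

ΔT = 283.4 K. Constrained thermal stress σ = E·α·ΔT = 101.0×10³ MPa × 8.64×10⁻⁶ × 283.4 = 247 MPa (compressive).
Compare to σ_y = 437 MPa: σ < σ_y, so it does not yield.

does not yield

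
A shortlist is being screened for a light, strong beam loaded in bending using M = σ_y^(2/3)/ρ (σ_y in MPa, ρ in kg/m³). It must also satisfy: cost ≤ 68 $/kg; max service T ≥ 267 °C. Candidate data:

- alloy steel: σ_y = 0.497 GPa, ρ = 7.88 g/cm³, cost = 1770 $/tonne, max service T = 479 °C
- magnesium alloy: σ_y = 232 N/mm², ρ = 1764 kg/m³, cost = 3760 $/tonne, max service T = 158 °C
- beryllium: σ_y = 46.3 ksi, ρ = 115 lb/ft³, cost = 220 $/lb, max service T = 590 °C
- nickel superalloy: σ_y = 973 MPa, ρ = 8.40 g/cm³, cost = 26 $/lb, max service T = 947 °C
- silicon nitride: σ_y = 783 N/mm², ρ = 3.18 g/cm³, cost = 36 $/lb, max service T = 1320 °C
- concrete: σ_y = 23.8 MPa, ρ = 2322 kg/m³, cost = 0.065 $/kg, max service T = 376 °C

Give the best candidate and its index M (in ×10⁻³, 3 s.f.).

Screen on constraints: cost ≤ 68 $/kg; max service T ≥ 267 °C. Survivors: alloy steel, nickel superalloy, concrete.
In SI units:
  alloy steel: σ_y = 497.0 MPa, ρ = 7880 kg/m³
  nickel superalloy: σ_y = 973.0 MPa, ρ = 8400 kg/m³
  concrete: σ_y = 23.80 MPa, ρ = 2322 kg/m³
  nickel superalloy: M = 11.7×10⁻³
  alloy steel: M = 7.96×10⁻³
  concrete: M = 3.56×10⁻³
Highest index: nickel superalloy.

nickel superalloy, M = 11.7×10⁻³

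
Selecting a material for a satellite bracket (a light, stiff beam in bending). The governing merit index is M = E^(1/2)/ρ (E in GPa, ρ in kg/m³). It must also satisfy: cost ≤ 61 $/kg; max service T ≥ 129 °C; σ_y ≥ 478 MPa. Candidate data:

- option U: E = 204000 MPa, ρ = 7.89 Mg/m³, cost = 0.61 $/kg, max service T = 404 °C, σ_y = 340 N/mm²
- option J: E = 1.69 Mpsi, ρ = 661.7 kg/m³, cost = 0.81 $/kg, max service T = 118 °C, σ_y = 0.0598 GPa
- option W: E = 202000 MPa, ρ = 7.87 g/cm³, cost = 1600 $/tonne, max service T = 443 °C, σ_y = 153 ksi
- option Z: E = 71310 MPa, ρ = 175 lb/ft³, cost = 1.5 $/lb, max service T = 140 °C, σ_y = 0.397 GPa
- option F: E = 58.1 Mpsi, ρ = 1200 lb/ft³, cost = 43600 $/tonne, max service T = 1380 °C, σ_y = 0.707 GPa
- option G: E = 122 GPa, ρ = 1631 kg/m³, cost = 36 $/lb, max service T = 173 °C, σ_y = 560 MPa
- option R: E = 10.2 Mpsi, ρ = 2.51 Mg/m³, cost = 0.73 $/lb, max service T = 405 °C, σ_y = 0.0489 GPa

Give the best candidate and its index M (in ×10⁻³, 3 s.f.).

Screen on constraints: cost ≤ 61 $/kg; max service T ≥ 129 °C; σ_y ≥ 478 MPa. Survivors: option W, option F.
In SI units:
  option W: E = 202.0 GPa, ρ = 7870 kg/m³
  option F: E = 400.6 GPa, ρ = 19220 kg/m³
  option W: M = 1.81×10⁻³
  option F: M = 1.04×10⁻³
Option W has the largest M.

option W, M = 1.81×10⁻³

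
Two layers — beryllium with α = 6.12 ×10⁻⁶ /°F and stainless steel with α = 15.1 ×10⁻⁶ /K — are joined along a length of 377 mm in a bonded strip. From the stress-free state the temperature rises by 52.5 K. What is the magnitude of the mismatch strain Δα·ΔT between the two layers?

beryllium: α = 6.12×10⁻⁶/°F × 9/5 = 11.0×10⁻⁶/K.
Δα = |11.0 − 15.1|×10⁻⁶/K = 4.08×10⁻⁶/K.
Mismatch strain = Δα·ΔT = 4.08×10⁻⁶ × 52.5 = 2.14×10⁻⁴.

2.14×10⁻⁴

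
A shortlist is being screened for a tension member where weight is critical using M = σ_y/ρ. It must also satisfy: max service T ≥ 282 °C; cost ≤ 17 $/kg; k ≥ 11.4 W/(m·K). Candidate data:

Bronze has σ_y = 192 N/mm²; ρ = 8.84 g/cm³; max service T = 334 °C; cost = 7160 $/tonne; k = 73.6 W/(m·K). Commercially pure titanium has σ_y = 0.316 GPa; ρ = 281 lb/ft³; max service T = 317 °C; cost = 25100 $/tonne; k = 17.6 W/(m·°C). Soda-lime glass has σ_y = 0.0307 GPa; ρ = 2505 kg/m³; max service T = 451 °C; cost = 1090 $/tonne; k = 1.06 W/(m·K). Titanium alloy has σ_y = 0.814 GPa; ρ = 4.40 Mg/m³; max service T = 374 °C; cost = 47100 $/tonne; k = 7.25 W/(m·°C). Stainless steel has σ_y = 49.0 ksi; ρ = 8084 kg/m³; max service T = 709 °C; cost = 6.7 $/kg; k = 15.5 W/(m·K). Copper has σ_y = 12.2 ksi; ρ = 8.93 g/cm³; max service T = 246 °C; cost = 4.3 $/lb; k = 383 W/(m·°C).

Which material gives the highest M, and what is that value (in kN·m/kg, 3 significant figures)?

stainless steel, M = 41.8 kN·m/kg

Screen on constraints: max service T ≥ 282 °C; cost ≤ 17 $/kg; k ≥ 11.4 W/(m·K). Survivors: bronze, stainless steel.
Putting every candidate on a common basis:
  bronze: σ_y = 192.0 MPa, ρ = 8840 kg/m³
  stainless steel: σ_y = 337.8 MPa, ρ = 8084 kg/m³
  stainless steel: M = 41.8 kN·m/kg
  bronze: M = 21.7 kN·m/kg
Highest index: stainless steel.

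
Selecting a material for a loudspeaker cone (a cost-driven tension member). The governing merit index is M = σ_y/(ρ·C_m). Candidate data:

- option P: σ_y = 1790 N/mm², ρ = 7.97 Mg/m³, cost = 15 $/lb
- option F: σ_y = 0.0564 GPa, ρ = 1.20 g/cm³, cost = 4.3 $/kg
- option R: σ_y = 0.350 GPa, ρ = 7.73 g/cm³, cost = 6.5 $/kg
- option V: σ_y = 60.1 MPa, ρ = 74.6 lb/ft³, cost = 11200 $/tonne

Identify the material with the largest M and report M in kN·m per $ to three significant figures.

option F, M = 10.9 kN·m per $

In SI units:
  option P: σ_y = 1790 MPa, ρ = 7970 kg/m³, cost = 33.07 $/kg
  option F: σ_y = 56.40 MPa, ρ = 1200 kg/m³, cost = 4.300 $/kg
  option R: σ_y = 350.0 MPa, ρ = 7730 kg/m³, cost = 6.500 $/kg
  option V: σ_y = 60.10 MPa, ρ = 1195 kg/m³, cost = 11.20 $/kg
  option F: M = 10.9 kN·m per $
  option R: M = 6.97 kN·m per $
  option P: M = 6.79 kN·m per $
  option V: M = 4.49 kN·m per $
Option F has the largest M.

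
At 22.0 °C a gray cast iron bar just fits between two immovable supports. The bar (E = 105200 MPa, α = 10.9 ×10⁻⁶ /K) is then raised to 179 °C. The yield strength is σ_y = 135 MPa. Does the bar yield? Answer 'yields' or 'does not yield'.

yields

E = 105200 MPa = 105.2 GPa.
ΔT = 157.0 K. Constrained thermal stress σ = E·α·ΔT = 105.2×10³ MPa × 10.9×10⁻⁶ × 157.0 = 180 MPa (compressive).
Compare to σ_y = 135 MPa: σ ≥ σ_y, so it yields.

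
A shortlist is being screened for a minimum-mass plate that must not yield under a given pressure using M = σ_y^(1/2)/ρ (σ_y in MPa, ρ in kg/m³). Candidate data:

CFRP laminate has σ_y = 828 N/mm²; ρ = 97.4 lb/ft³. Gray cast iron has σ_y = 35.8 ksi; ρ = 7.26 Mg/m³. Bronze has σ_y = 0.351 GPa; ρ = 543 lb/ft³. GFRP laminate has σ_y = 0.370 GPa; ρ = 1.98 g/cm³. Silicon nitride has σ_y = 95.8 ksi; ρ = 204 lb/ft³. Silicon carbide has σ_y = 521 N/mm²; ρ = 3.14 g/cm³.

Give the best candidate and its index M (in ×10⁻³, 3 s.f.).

After converting to SI:
  CFRP laminate: σ_y = 828.0 MPa, ρ = 1560 kg/m³
  gray cast iron: σ_y = 246.8 MPa, ρ = 7260 kg/m³
  bronze: σ_y = 351.0 MPa, ρ = 8698 kg/m³
  GFRP laminate: σ_y = 370.0 MPa, ρ = 1980 kg/m³
  silicon nitride: σ_y = 660.5 MPa, ρ = 3268 kg/m³
  silicon carbide: σ_y = 521.0 MPa, ρ = 3140 kg/m³
  CFRP laminate: M = 18.4×10⁻³
  GFRP laminate: M = 9.71×10⁻³
  silicon nitride: M = 7.86×10⁻³
  silicon carbide: M = 7.27×10⁻³
  gray cast iron: M = 2.16×10⁻³
  bronze: M = 2.15×10⁻³
Highest index: CFRP laminate.

CFRP laminate, M = 18.4×10⁻³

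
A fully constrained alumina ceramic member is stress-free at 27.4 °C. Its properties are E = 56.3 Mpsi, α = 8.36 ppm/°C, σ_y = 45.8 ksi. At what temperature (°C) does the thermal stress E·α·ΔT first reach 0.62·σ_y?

87.7 °C

E = 56.3 Mpsi = 388.2 GPa.
σ_y = 45.8 ksi = 315.8 MPa.
E·α·ΔT = 195.8 MPa ⇒ ΔT = 195.8 / (388.2×10³ × 8.36×10⁻⁶) = 60.33 K.
T = 27.4 + 60.33 = 87.73 °C.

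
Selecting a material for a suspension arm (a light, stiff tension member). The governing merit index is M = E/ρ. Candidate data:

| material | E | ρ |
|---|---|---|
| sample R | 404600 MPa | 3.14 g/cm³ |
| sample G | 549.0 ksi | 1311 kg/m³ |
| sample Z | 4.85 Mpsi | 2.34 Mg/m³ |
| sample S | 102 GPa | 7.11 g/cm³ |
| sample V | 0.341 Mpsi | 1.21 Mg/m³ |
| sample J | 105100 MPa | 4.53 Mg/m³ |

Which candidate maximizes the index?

Putting every candidate on a common basis:
  sample R: E = 404.6 GPa, ρ = 3140 kg/m³
  sample G: E = 3.785 GPa, ρ = 1311 kg/m³
  sample Z: E = 33.44 GPa, ρ = 2340 kg/m³
  sample S: E = 102.0 GPa, ρ = 7110 kg/m³
  sample V: E = 2.351 GPa, ρ = 1210 kg/m³
  sample J: E = 105.1 GPa, ρ = 4530 kg/m³
  sample R: M = 129 MN·m/kg
  sample J: M = 23.2 MN·m/kg
  sample S: M = 14.3 MN·m/kg
  sample Z: M = 14.3 MN·m/kg
  sample G: M = 2.89 MN·m/kg
  sample V: M = 1.94 MN·m/kg
The maximum is for sample R.

sample R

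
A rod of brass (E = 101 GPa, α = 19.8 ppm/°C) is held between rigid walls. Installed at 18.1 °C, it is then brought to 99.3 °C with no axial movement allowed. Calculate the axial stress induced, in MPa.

162 MPa

ΔT = 81.20 K. Constrained thermal stress σ = E·α·ΔT = 101.0×10³ MPa × 19.8×10⁻⁶ × 81.20 = 162 MPa (compressive).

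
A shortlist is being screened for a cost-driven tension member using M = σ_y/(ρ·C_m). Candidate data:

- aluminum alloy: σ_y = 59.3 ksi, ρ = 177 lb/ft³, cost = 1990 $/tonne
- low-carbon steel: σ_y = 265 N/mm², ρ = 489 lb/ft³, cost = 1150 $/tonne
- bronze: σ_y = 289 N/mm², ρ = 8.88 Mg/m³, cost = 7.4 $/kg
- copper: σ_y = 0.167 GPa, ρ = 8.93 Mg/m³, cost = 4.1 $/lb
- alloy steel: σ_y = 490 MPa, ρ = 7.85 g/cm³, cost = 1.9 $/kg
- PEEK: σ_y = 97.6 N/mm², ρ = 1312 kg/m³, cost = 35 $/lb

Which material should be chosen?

aluminum alloy

In SI units:
  aluminum alloy: σ_y = 408.9 MPa, ρ = 2835 kg/m³, cost = 1.990 $/kg
  low-carbon steel: σ_y = 265.0 MPa, ρ = 7833 kg/m³, cost = 1.150 $/kg
  bronze: σ_y = 289.0 MPa, ρ = 8880 kg/m³, cost = 7.400 $/kg
  copper: σ_y = 167.0 MPa, ρ = 8930 kg/m³, cost = 9.039 $/kg
  alloy steel: σ_y = 490.0 MPa, ρ = 7850 kg/m³, cost = 1.900 $/kg
  PEEK: σ_y = 97.60 MPa, ρ = 1312 kg/m³, cost = 77.16 $/kg
  aluminum alloy: M = 72.5 kN·m per $
  alloy steel: M = 32.9 kN·m per $
  low-carbon steel: M = 29.4 kN·m per $
  bronze: M = 4.40 kN·m per $
  copper: M = 2.07 kN·m per $
  PEEK: M = 0.964 kN·m per $
The maximum is for aluminum alloy.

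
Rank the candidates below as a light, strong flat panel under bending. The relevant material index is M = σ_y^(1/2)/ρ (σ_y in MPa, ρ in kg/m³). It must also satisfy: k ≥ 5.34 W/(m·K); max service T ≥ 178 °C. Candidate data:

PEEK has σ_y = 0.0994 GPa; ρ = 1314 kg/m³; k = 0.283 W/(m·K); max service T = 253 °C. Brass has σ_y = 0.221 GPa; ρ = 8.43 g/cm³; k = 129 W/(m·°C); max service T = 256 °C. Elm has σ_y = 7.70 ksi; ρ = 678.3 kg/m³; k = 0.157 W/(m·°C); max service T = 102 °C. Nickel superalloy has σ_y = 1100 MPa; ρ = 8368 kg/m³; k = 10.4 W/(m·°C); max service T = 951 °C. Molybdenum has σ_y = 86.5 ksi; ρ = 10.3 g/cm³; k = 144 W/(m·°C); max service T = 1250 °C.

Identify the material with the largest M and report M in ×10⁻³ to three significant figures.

Screen on constraints: k ≥ 5.34 W/(m·K); max service T ≥ 178 °C. Survivors: brass, nickel superalloy, molybdenum.
Normalizing units and computing the index:
  brass: σ_y = 221.0 MPa, ρ = 8430 kg/m³
  nickel superalloy: σ_y = 1100 MPa, ρ = 8368 kg/m³
  molybdenum: σ_y = 596.4 MPa, ρ = 10300 kg/m³
  nickel superalloy: M = 3.96×10⁻³
  molybdenum: M = 2.37×10⁻³
  brass: M = 1.76×10⁻³
Nickel superalloy ranks first.

nickel superalloy, M = 3.96×10⁻³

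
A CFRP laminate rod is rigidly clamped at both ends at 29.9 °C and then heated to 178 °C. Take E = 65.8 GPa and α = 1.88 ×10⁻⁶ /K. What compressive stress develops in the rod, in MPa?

18.3 MPa

ΔT = 148.1 K. Constrained thermal stress σ = E·α·ΔT = 65.80×10³ MPa × 1.88×10⁻⁶ × 148.1 = 18.3 MPa (compressive).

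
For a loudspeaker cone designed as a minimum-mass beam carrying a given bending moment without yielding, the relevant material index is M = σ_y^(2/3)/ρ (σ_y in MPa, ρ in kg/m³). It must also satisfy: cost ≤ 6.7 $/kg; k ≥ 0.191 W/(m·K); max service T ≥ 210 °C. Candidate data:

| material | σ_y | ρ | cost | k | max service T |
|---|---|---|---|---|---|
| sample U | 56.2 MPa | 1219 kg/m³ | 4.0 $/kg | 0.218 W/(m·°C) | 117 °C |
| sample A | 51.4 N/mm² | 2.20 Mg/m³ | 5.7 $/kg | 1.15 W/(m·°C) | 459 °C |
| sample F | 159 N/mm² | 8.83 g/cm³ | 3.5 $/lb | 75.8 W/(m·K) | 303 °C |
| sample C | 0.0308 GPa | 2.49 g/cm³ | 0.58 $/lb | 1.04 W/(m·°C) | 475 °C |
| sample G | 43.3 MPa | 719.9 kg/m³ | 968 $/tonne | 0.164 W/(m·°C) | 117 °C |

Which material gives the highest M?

Screen on constraints: cost ≤ 6.7 $/kg; k ≥ 0.191 W/(m·K); max service T ≥ 210 °C. Survivors: sample A, sample C.
After converting to SI:
  sample A: σ_y = 51.40 MPa, ρ = 2200 kg/m³
  sample C: σ_y = 30.80 MPa, ρ = 2490 kg/m³
  sample A: M = 6.28×10⁻³
  sample C: M = 3.95×10⁻³
Sample A ranks first.

sample A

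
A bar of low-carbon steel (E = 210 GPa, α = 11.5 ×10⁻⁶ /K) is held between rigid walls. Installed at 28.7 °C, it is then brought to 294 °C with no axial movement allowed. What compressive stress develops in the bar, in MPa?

641 MPa

ΔT = 265.3 K. Constrained thermal stress σ = E·α·ΔT = 210.0×10³ MPa × 11.5×10⁻⁶ × 265.3 = 641 MPa (compressive).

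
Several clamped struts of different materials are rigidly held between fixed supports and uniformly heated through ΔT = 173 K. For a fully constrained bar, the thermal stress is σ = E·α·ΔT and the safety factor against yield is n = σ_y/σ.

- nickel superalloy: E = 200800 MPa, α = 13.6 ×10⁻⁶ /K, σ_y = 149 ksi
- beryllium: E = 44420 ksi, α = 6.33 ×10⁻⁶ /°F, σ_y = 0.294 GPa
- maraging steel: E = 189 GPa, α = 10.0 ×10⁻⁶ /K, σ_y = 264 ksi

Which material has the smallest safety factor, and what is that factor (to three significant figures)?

beryllium, n = 0.487

In consistent units (E in GPa, α in ×10⁻⁶/K, σ_y in MPa):
  nickel superalloy: E = 200.8, α = 13.6, σ_y = 1027 → σ = 472 MPa, n = 2.17
  beryllium: E = 306.3, α = 11.4, σ_y = 294.0 → σ = 604 MPa, n = 0.487
  maraging steel: E = 189.0, α = 10.0, σ_y = 1820 → σ = 327 MPa, n = 5.57
The minimum is beryllium at n = 0.487.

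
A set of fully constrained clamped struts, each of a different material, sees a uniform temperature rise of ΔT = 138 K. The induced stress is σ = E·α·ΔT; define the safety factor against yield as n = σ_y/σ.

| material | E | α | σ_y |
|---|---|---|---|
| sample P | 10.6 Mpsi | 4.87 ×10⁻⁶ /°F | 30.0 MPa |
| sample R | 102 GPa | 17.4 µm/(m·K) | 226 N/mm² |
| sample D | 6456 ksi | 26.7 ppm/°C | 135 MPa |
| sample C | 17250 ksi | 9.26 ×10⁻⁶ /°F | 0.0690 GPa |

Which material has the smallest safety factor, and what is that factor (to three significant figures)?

sample C, n = 0.252

In consistent units (E in GPa, α in ×10⁻⁶/K, σ_y in MPa):
  sample P: E = 73.08, α = 8.77, σ_y = 30.00 → σ = 88.4 MPa, n = 0.339
  sample R: E = 102.0, α = 17.4, σ_y = 226.0 → σ = 245 MPa, n = 0.923
  sample D: E = 44.51, α = 26.7, σ_y = 135.0 → σ = 164 MPa, n = 0.823
  sample C: E = 118.9, α = 16.7, σ_y = 69.00 → σ = 274 MPa, n = 0.252
Smallest n: sample C with n = 0.252.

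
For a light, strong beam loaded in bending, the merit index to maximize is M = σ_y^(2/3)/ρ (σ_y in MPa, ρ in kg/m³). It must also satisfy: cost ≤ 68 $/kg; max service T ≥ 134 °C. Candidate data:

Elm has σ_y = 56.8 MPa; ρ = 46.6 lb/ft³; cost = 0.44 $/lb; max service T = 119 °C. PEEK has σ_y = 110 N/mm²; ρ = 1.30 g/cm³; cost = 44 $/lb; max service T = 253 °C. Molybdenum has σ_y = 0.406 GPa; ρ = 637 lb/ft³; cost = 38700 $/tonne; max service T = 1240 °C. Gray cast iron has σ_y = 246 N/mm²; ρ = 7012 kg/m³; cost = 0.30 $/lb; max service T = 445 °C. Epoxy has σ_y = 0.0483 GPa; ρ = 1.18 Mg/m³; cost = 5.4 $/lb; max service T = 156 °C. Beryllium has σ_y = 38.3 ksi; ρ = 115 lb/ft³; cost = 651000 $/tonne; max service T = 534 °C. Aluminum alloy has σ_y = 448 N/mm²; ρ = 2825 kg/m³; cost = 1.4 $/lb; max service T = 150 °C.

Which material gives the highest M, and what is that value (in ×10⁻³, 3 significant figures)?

aluminum alloy, M = 20.7×10⁻³

Screen on constraints: cost ≤ 68 $/kg; max service T ≥ 134 °C. Survivors: molybdenum, gray cast iron, epoxy, aluminum alloy.
In SI units:
  molybdenum: σ_y = 406.0 MPa, ρ = 10200 kg/m³
  gray cast iron: σ_y = 246.0 MPa, ρ = 7012 kg/m³
  epoxy: σ_y = 48.30 MPa, ρ = 1180 kg/m³
  aluminum alloy: σ_y = 448.0 MPa, ρ = 2825 kg/m³
  aluminum alloy: M = 20.7×10⁻³
  epoxy: M = 11.2×10⁻³
  gray cast iron: M = 5.60×10⁻³
  molybdenum: M = 5.37×10⁻³
The maximum is for aluminum alloy.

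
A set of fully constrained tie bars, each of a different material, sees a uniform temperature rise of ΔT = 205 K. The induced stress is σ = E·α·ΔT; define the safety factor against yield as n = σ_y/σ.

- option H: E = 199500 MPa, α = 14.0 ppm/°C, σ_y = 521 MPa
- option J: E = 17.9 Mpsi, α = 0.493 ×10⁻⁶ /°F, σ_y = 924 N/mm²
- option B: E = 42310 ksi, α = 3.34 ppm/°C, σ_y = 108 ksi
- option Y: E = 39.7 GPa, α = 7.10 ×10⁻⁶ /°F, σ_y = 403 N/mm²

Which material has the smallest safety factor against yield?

option H

Converting E to GPa, α to ×10⁻⁶/K, σ_y to MPa, then σ and n for each:
  option H: E = 199.5, α = 14.0, σ_y = 521.0 → σ = 573 MPa, n = 0.910
  option J: E = 123.4, α = 0.887, σ_y = 924.0 → σ = 22.5 MPa, n = 41.2
  option B: E = 291.7, α = 3.34, σ_y = 744.6 → σ = 200 MPa, n = 3.73
  option Y: E = 39.70, α = 12.8, σ_y = 403.0 → σ = 104 MPa, n = 3.87
The minimum is option H at n = 0.910.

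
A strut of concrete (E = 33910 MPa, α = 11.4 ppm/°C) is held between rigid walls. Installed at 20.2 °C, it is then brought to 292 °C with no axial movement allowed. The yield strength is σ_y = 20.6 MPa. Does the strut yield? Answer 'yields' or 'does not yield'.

E = 33910 MPa = 33.91 GPa.
ΔT = 271.8 K. Constrained thermal stress σ = E·α·ΔT = 33.91×10³ MPa × 11.4×10⁻⁶ × 271.8 = 105 MPa (compressive).
Compare to σ_y = 20.6 MPa: σ ≥ σ_y, so it yields.

yields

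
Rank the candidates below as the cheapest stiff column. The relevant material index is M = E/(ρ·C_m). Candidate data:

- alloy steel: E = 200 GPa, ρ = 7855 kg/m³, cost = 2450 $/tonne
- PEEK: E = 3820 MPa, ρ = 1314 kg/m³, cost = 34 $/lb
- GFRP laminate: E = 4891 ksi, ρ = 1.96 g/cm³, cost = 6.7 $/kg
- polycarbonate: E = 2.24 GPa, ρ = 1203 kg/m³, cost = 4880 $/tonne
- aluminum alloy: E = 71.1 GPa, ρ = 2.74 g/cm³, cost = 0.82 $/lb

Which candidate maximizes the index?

aluminum alloy

Convert each candidate to consistent units, then evaluate M:
  alloy steel: E = 200.0 GPa, ρ = 7855 kg/m³, cost = 2.450 $/kg
  PEEK: E = 3.820 GPa, ρ = 1314 kg/m³, cost = 74.96 $/kg
  GFRP laminate: E = 33.72 GPa, ρ = 1960 kg/m³, cost = 6.700 $/kg
  polycarbonate: E = 2.240 GPa, ρ = 1203 kg/m³, cost = 4.880 $/kg
  aluminum alloy: E = 71.10 GPa, ρ = 2740 kg/m³, cost = 1.808 $/kg
  aluminum alloy: M = 14.4 MN·m per $
  alloy steel: M = 10.4 MN·m per $
  GFRP laminate: M = 2.57 MN·m per $
  polycarbonate: M = 0.382 MN·m per $
  PEEK: M = 0.0388 MN·m per $
Aluminum alloy ranks first.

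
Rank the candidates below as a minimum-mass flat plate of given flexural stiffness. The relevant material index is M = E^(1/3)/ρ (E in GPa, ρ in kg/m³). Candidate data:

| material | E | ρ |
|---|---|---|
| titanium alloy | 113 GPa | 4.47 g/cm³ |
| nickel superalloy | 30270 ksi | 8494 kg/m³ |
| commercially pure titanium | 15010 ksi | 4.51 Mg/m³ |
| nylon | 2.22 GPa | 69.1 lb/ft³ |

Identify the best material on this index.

nylon

After converting to SI:
  titanium alloy: E = 113.0 GPa, ρ = 4470 kg/m³
  nickel superalloy: E = 208.7 GPa, ρ = 8494 kg/m³
  commercially pure titanium: E = 103.5 GPa, ρ = 4510 kg/m³
  nylon: E = 2.220 GPa, ρ = 1107 kg/m³
  nylon: M = 1.18×10⁻³
  titanium alloy: M = 1.08×10⁻³
  commercially pure titanium: M = 1.04×10⁻³
  nickel superalloy: M = 0.698×10⁻³
Nylon ranks first.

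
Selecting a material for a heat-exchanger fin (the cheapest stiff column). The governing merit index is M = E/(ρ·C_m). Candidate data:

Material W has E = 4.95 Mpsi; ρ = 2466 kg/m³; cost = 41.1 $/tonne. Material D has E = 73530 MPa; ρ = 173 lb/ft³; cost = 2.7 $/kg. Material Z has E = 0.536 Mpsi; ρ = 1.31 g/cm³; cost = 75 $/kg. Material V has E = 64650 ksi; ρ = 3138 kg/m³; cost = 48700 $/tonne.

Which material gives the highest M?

Normalizing units and computing the index:
  material W: E = 34.13 GPa, ρ = 2466 kg/m³, cost = 0.04110 $/kg
  material D: E = 73.53 GPa, ρ = 2771 kg/m³, cost = 2.700 $/kg
  material Z: E = 3.696 GPa, ρ = 1310 kg/m³, cost = 75.00 $/kg
  material V: E = 445.7 GPa, ρ = 3138 kg/m³, cost = 48.70 $/kg
  material W: M = 337 MN·m per $
  material D: M = 9.83 MN·m per $
  material V: M = 2.92 MN·m per $
  material Z: M = 0.0376 MN·m per $
Highest index: material W.

material W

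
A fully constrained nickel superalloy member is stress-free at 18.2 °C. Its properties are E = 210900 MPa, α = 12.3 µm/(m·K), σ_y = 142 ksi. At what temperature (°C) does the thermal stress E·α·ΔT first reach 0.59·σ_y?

E = 210900 MPa = 210.9 GPa.
σ_y = 142 ksi = 979.1 MPa.
E·α·ΔT = 577.6 MPa ⇒ ΔT = 577.6 / (210.9×10³ × 12.3×10⁻⁶) = 222.7 K.
T = 18.2 + 222.7 = 240.9 °C.

241 °C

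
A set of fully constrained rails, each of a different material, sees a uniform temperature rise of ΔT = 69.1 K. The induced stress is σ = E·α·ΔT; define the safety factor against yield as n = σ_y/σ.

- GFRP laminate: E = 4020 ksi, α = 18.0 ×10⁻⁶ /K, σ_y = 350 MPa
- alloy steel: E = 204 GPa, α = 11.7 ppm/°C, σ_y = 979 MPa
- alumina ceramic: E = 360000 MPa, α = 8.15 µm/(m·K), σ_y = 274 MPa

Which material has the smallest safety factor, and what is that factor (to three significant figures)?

alumina ceramic, n = 1.35

With everything in SI (GPa, ×10⁻⁶/K, MPa):
  GFRP laminate: E = 27.72, α = 18.0, σ_y = 350.0 → σ = 34.5 MPa, n = 10.2
  alloy steel: E = 204.0, α = 11.7, σ_y = 979.0 → σ = 165 MPa, n = 5.94
  alumina ceramic: E = 360.0, α = 8.15, σ_y = 274.0 → σ = 203 MPa, n = 1.35
The minimum is alumina ceramic at n = 1.35.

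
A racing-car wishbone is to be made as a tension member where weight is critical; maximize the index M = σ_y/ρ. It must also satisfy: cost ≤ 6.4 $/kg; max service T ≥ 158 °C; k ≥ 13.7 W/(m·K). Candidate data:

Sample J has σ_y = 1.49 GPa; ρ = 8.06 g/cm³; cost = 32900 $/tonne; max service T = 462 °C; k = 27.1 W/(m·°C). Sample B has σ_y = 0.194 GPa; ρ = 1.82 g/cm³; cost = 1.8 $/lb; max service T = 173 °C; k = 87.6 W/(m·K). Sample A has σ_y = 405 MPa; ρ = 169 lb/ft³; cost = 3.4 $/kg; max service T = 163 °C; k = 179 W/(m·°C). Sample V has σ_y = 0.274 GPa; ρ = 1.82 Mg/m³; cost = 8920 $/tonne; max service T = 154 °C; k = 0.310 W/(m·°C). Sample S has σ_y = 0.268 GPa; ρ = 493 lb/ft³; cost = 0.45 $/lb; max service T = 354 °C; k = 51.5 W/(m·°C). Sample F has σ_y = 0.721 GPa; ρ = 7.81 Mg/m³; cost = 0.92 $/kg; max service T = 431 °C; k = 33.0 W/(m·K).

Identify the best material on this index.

Screen on constraints: cost ≤ 6.4 $/kg; max service T ≥ 158 °C; k ≥ 13.7 W/(m·K). Survivors: sample B, sample A, sample S, sample F.
In SI units:
  sample B: σ_y = 194.0 MPa, ρ = 1820 kg/m³
  sample A: σ_y = 405.0 MPa, ρ = 2707 kg/m³
  sample S: σ_y = 268.0 MPa, ρ = 7897 kg/m³
  sample F: σ_y = 721.0 MPa, ρ = 7810 kg/m³
  sample A: M = 150 kN·m/kg
  sample B: M = 107 kN·m/kg
  sample F: M = 92.3 kN·m/kg
  sample S: M = 33.9 kN·m/kg
Sample A has the largest M.

sample A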